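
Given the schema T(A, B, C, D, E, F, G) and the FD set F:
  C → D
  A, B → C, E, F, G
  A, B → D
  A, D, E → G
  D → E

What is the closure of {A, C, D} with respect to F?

{A, C, D, E, G}

Start with {A, C, D}.
D → E applies; add {E} → now {A, C, D, E}.
A, D, E → G applies; add {G} → now {A, C, D, E, G}.
No further FD applies.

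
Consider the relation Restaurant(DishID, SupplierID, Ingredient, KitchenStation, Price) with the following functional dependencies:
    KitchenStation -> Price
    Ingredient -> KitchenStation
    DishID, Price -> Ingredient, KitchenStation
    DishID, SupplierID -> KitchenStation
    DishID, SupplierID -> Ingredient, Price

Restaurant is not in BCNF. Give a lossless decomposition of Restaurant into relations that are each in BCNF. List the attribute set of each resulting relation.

{DishID, Ingredient, SupplierID}; {Ingredient, KitchenStation}; {KitchenStation, Price}

Candidate key of the original relation: {DishID, SupplierID}.
Within {DishID, Ingredient, KitchenStation, Price, SupplierID}: {KitchenStation}⁺ ∩ {DishID, Ingredient, KitchenStation, Price, SupplierID} = {KitchenStation, Price}, not the whole set, so KitchenStation -> Price violates BCNF; decompose into {KitchenStation, Price} and {DishID, Ingredient, KitchenStation, SupplierID}.
{KitchenStation, Price} is in BCNF.
Within {DishID, Ingredient, KitchenStation, SupplierID}: {Ingredient}⁺ ∩ {DishID, Ingredient, KitchenStation, SupplierID} = {Ingredient, KitchenStation}, not the whole set, so Ingredient -> KitchenStation violates BCNF; decompose into {Ingredient, KitchenStation} and {DishID, Ingredient, SupplierID}.
{Ingredient, KitchenStation} is in BCNF.
{DishID, Ingredient, SupplierID} is in BCNF.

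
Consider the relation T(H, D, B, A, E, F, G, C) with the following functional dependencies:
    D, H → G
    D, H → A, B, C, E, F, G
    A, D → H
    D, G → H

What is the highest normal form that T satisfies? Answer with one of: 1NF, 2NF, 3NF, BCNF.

Candidate keys: {A, D}, {D, G}, {D, H}. Prime attributes: {A, D, G, H}.
Each dependency's left side is a superkey — BCNF holds.

BCNF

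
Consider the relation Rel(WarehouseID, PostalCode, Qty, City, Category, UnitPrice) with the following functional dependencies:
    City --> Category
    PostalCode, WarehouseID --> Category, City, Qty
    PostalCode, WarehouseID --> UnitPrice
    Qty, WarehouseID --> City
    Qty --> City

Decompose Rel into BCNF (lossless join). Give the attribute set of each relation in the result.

Candidate key of the original relation: {PostalCode, WarehouseID}.
In {Category, City, PostalCode, Qty, UnitPrice, WarehouseID}, {City} is not a superkey ({City}⁺ restricted to this set is {Category, City}), so split on City --> Category into {Category, City} and {City, PostalCode, Qty, UnitPrice, WarehouseID}.
{Category, City} is in BCNF.
In {City, PostalCode, Qty, UnitPrice, WarehouseID}, {Qty, WarehouseID} is not a superkey ({Qty, WarehouseID}⁺ restricted to this set is {City, Qty, WarehouseID}), so split on Qty, WarehouseID --> City into {City, Qty, WarehouseID} and {PostalCode, Qty, UnitPrice, WarehouseID}.
In {City, Qty, WarehouseID}, {Qty} is not a superkey ({Qty}⁺ restricted to this set is {City, Qty}), so split on Qty --> City into {City, Qty} and {Qty, WarehouseID}.
{City, Qty} is in BCNF.
{Qty, WarehouseID} is in BCNF.
{PostalCode, Qty, UnitPrice, WarehouseID} is in BCNF.

{Category, City}; {City, Qty}; {PostalCode, Qty, UnitPrice, WarehouseID}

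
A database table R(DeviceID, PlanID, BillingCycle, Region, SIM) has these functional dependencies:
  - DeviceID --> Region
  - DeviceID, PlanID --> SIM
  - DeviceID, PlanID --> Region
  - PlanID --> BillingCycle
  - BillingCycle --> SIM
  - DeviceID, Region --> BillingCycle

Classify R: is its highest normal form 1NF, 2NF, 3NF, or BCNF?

1NF

Candidate key: {DeviceID, PlanID}. Prime attributes: {DeviceID, PlanID}.
DeviceID --> Region: {DeviceID}⁺ = {BillingCycle, DeviceID, Region, SIM}, which is not all of the attributes, so the left side is not a superkey — BCNF is violated.
DeviceID --> Region has non-prime {Region} on the right and a non-superkey on the left, so 3NF fails.
{DeviceID} is a proper subset of the key {DeviceID, PlanID}, and {DeviceID}⁺ contains the non-prime attributes {BillingCycle, Region, SIM} — a partial dependency, so 2NF is violated.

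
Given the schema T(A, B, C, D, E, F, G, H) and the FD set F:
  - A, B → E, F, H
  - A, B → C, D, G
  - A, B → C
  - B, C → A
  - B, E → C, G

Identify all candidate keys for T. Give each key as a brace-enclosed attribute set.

{A, B}, {B, C}, {B, E}

{B} never appears on the right of any FD, so every key must include it.
Closure of {A, B} is {A, B, C, D, E, F, G, H}, the whole schema; {A, B} is a candidate key.
Closure of {B, C} is {A, B, C, D, E, F, G, H}, the whole schema; {B, C} is a candidate key.
Closure of {B, E} is {A, B, C, D, E, F, G, H}, the whole schema; {B, E} is a candidate key.
These are minimal and exhaustive — every other superkey contains one of them.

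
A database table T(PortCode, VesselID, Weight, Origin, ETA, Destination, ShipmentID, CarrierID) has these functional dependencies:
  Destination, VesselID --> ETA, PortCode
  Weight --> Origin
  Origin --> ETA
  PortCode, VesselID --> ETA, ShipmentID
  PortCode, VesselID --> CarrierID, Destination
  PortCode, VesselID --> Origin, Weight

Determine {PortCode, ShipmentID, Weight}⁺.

{ETA, Origin, PortCode, ShipmentID, Weight}

Start with {PortCode, ShipmentID, Weight}.
Weight --> Origin applies; add {Origin} → now {Origin, PortCode, ShipmentID, Weight}.
Origin --> ETA applies; add {ETA} → now {ETA, Origin, PortCode, ShipmentID, Weight}.
No further FD applies.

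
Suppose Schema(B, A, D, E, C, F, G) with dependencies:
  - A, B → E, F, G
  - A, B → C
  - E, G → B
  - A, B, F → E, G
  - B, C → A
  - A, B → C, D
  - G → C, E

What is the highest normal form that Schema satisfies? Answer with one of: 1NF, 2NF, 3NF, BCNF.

Candidate keys: {A, B}, {B, C}, {G}. Prime attributes: {A, B, C, G}.
The left-hand side of every FD is a superkey, so BCNF is satisfied.

BCNF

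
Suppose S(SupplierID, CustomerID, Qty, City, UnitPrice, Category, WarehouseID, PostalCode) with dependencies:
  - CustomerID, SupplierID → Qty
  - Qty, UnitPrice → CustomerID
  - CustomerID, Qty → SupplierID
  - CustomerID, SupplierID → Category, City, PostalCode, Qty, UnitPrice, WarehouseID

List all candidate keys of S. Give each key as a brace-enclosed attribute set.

{CustomerID, Qty}, {CustomerID, SupplierID}, {Qty, UnitPrice}

Closure of {CustomerID, Qty} is {Category, City, CustomerID, PostalCode, Qty, SupplierID, UnitPrice, WarehouseID}, the whole schema; {CustomerID, Qty} is a candidate key.
Closure of {CustomerID, SupplierID} is {Category, City, CustomerID, PostalCode, Qty, SupplierID, UnitPrice, WarehouseID}, the whole schema; {CustomerID, SupplierID} is a candidate key.
Closure of {Qty, UnitPrice} is {Category, City, CustomerID, PostalCode, Qty, SupplierID, UnitPrice, WarehouseID}, the whole schema; {Qty, UnitPrice} is a candidate key.
These are minimal and exhaustive — every other superkey contains one of them.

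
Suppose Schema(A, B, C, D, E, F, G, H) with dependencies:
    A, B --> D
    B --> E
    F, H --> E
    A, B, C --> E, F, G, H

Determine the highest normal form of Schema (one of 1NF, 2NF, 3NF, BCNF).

Candidate key: {A, B, C}. Prime attributes: {A, B, C}.
For A, B --> D we have {A, B}⁺ = {A, B, D, E}; {A, B} is not a superkey, so BCNF fails.
A, B --> D has non-prime {D} on the right and a non-superkey on the left, so 3NF fails.
Since {B} ⊂ {A, B, C} and {B}⁺ ⊇ {E} with {E} non-prime, there is a partial dependency; 2NF fails.

1NF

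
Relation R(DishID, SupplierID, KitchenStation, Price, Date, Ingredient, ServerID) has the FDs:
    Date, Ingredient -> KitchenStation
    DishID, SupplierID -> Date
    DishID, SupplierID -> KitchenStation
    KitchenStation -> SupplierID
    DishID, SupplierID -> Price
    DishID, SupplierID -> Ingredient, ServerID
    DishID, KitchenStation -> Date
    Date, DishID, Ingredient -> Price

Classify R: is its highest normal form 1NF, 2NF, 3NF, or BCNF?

3NF

Candidate keys: {Date, DishID, Ingredient}, {DishID, KitchenStation}, {DishID, SupplierID}. Prime attributes: {Date, DishID, Ingredient, KitchenStation, SupplierID}.
For Date, Ingredient -> KitchenStation we have {Date, Ingredient}⁺ = {Date, Ingredient, KitchenStation, SupplierID}; {Date, Ingredient} is not a superkey, so BCNF fails.
But every attribute on its right side ({KitchenStation}) is prime, and the same holds for every other non-superkey FD, so 3NF still holds.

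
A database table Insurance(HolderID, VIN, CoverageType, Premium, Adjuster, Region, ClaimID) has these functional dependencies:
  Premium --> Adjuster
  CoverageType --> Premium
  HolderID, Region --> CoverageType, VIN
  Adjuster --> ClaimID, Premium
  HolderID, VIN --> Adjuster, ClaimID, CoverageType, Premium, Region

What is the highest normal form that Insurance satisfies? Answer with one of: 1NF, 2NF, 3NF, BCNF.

Candidate keys: {HolderID, Region}, {HolderID, VIN}. Prime attributes: {HolderID, Region, VIN}.
Premium --> Adjuster breaks BCNF: {Premium}⁺ = {Adjuster, ClaimID, Premium}, so {Premium} is not a superkey.
Premium --> Adjuster determines the non-prime attribute {Adjuster} from a non-superkey — 3NF is violated.
No proper subset of a key has a non-prime attribute in its closure, so there is no partial dependency; 2NF holds.

2NF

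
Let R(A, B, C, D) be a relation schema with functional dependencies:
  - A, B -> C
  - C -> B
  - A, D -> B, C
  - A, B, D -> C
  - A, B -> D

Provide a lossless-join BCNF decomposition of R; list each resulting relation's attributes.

{A, C, D}; {B, C}

Candidate keys of the original relation: {A, B}, {A, C}, {A, D}.
Within {A, B, C, D}: {C}⁺ ∩ {A, B, C, D} = {B, C}, not the whole set, so C -> B violates BCNF; decompose into {B, C} and {A, C, D}.
{B, C} is in BCNF.
{A, C, D} is in BCNF.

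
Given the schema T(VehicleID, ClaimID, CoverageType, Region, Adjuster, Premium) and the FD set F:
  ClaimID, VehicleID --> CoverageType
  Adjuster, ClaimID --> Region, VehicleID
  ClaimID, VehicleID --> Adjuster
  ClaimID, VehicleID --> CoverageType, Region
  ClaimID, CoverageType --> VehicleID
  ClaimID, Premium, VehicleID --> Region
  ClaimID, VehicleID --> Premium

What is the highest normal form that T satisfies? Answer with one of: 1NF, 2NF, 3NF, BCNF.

BCNF

Candidate keys: {Adjuster, ClaimID}, {ClaimID, CoverageType}, {ClaimID, VehicleID}. Prime attributes: {Adjuster, ClaimID, CoverageType, VehicleID}.
The left-hand side of every FD is a superkey, so BCNF is satisfied.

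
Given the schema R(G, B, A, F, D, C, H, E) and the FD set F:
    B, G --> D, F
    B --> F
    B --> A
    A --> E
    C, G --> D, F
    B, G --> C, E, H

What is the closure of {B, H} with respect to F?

Start with {B, H}.
B --> F applies; add {F} → now {B, F, H}.
B --> A applies; add {A} → now {A, B, F, H}.
A --> E applies; add {E} → now {A, B, E, F, H}.
No further FD applies.

{A, B, E, F, H}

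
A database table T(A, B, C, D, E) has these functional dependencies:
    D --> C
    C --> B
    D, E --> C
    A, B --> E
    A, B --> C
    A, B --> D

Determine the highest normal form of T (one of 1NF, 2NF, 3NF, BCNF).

Candidate keys: {A, B}, {A, C}, {A, D}. Prime attributes: {A, B, C, D}.
D --> C breaks BCNF: {D}⁺ = {B, C, D}, so {D} is not a superkey.
Its right-hand attributes {C} are all prime, as are those of every other non-superkey FD — the relation is in 3NF.

3NF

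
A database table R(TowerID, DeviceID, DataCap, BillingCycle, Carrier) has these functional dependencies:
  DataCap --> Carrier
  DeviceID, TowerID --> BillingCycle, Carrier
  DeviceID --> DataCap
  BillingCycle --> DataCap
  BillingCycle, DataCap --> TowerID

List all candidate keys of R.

{BillingCycle, DeviceID}, {DeviceID, TowerID}

Attributes never on any right-hand side: {DeviceID} — every candidate key must contain it.
{BillingCycle, DeviceID}⁺ = {BillingCycle, Carrier, DataCap, DeviceID, TowerID} — all of the relation — so {BillingCycle, DeviceID} is a candidate key.
{DeviceID, TowerID}⁺ = {BillingCycle, Carrier, DataCap, DeviceID, TowerID} — all of the relation — so {DeviceID, TowerID} is a candidate key.
These are minimal and exhaustive — every other superkey contains one of them.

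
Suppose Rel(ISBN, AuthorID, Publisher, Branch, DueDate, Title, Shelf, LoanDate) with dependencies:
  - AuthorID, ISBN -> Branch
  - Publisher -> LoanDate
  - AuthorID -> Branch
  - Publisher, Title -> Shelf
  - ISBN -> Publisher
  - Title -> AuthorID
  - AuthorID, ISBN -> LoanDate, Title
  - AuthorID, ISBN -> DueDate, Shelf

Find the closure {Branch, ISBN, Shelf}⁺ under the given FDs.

Start with {Branch, ISBN, Shelf}.
ISBN -> Publisher applies; add {Publisher} → now {Branch, ISBN, Publisher, Shelf}.
Publisher -> LoanDate applies; add {LoanDate} → now {Branch, ISBN, LoanDate, Publisher, Shelf}.
No further FD applies.

{Branch, ISBN, LoanDate, Publisher, Shelf}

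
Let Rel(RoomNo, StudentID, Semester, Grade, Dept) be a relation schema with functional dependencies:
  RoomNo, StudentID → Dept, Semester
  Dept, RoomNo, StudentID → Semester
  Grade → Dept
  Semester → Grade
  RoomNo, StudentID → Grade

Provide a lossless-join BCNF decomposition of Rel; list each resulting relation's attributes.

{Dept, Grade}; {Grade, Semester}; {RoomNo, Semester, StudentID}

Candidate key of the original relation: {RoomNo, StudentID}.
In {Dept, Grade, RoomNo, Semester, StudentID}, {Grade} is not a superkey ({Grade}⁺ restricted to this set is {Dept, Grade}), so split on Grade → Dept into {Dept, Grade} and {Grade, RoomNo, Semester, StudentID}.
{Dept, Grade}: every determinant is a superkey — BCNF.
In {Grade, RoomNo, Semester, StudentID}, {Semester} is not a superkey ({Semester}⁺ restricted to this set is {Grade, Semester}), so split on Semester → Grade into {Grade, Semester} and {RoomNo, Semester, StudentID}.
{Grade, Semester}: every determinant is a superkey — BCNF.
{RoomNo, Semester, StudentID}: every determinant is a superkey — BCNF.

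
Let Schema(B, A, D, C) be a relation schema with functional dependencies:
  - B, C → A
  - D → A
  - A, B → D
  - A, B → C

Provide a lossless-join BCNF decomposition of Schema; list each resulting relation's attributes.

Candidate keys of the original relation: {A, B}, {B, C}, {B, D}.
In {A, B, C, D}, {D} is not a superkey ({D}⁺ restricted to this set is {A, D}), so split on D → A into {A, D} and {B, C, D}.
{A, D} is in BCNF.
{B, C, D} is in BCNF.

{A, D}; {B, C, D}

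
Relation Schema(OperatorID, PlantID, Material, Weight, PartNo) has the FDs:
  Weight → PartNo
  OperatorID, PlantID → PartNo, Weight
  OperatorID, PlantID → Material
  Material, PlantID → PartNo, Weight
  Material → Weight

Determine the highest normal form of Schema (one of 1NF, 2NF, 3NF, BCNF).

2NF

Candidate key: {OperatorID, PlantID}. Prime attributes: {OperatorID, PlantID}.
For Weight → PartNo we have {Weight}⁺ = {PartNo, Weight}; {Weight} is not a superkey, so BCNF fails.
Weight → PartNo has non-prime {PartNo} on the right and a non-superkey on the left, so 3NF fails.
No non-prime attribute depends on a proper subset of any candidate key, so 2NF holds.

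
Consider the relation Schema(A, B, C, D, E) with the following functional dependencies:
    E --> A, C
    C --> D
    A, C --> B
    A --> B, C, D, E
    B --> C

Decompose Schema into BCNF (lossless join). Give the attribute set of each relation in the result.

{A, B, E}; {B, C}; {C, D}

Candidate keys of the original relation: {A}, {E}.
Within {A, B, C, D, E}: {C}⁺ ∩ {A, B, C, D, E} = {C, D}, not the whole set, so C --> D violates BCNF; decompose into {C, D} and {A, B, C, E}.
{C, D}: every determinant is a superkey — BCNF.
Within {A, B, C, E}: {B}⁺ ∩ {A, B, C, E} = {B, C}, not the whole set, so B --> C violates BCNF; decompose into {B, C} and {A, B, E}.
{B, C}: every determinant is a superkey — BCNF.
{A, B, E}: every determinant is a superkey — BCNF.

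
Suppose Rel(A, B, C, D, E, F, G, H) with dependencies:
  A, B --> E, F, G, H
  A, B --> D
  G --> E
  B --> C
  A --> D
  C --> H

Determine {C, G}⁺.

Start with {C, G}.
G --> E applies; add {E} → now {C, E, G}.
C --> H applies; add {H} → now {C, E, G, H}.
No further FD applies.

{C, E, G, H}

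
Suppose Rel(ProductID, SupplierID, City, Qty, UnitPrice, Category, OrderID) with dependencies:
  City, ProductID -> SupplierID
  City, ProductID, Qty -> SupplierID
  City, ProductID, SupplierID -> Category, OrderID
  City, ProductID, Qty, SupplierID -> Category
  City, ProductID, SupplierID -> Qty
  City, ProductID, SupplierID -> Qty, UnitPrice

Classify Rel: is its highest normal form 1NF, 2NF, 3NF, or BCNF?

BCNF

Candidate key: {City, ProductID}. Prime attributes: {City, ProductID}.
The left-hand side of every FD is a superkey, so BCNF is satisfied.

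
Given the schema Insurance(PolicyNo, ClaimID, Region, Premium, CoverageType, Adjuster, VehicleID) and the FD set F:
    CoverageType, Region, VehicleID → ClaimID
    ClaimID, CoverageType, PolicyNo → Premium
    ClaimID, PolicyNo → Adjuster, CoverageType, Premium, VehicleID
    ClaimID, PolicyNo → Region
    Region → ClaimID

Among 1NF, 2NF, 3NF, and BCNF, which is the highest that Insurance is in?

3NF

Candidate keys: {ClaimID, PolicyNo}, {PolicyNo, Region}. Prime attributes: {ClaimID, PolicyNo, Region}.
CoverageType, Region, VehicleID → ClaimID: {CoverageType, Region, VehicleID}⁺ = {ClaimID, CoverageType, Region, VehicleID}, which is not all of the attributes, so the left side is not a superkey — BCNF is violated.
Its right-hand attributes {ClaimID} are all prime, as are those of every other non-superkey FD — the relation is in 3NF.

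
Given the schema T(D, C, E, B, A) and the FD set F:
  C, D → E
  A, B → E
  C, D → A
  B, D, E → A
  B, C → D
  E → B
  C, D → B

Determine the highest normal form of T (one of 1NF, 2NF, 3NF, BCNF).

Candidate keys: {B, C}, {C, D}, {C, E}. Prime attributes: {B, C, D, E}.
For A, B → E we have {A, B}⁺ = {A, B, E}; {A, B} is not a superkey, so BCNF fails.
B, D, E → A determines the non-prime attribute {A} from a non-superkey — 3NF is violated.
Checking every proper subset of each key, none determines a non-prime attribute — 2NF is satisfied.

2NF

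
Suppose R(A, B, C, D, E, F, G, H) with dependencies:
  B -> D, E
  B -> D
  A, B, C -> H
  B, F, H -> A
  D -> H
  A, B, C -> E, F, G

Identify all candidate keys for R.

{B, C} never appear on the right of any FD, so every key must include all of them.
{A, B, C} is a candidate key since {A, B, C}⁺ = {A, B, C, D, E, F, G, H} covers every attribute.
{B, C, F} is a candidate key since {B, C, F}⁺ = {A, B, C, D, E, F, G, H} covers every attribute.
These are minimal and exhaustive — every other superkey contains one of them.

{A, B, C}, {B, C, F}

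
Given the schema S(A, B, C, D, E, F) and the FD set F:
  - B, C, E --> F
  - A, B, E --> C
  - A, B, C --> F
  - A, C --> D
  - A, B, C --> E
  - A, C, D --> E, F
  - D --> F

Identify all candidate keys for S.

{A, B, C}, {A, B, E}

Attributes never on any right-hand side: {A, B} — every candidate key must contain all of them.
Closure of {A, B, C} is {A, B, C, D, E, F}, the whole schema; {A, B, C} is a candidate key.
Closure of {A, B, E} is {A, B, C, D, E, F}, the whole schema; {A, B, E} is a candidate key.
These are minimal and exhaustive — every other superkey contains one of them.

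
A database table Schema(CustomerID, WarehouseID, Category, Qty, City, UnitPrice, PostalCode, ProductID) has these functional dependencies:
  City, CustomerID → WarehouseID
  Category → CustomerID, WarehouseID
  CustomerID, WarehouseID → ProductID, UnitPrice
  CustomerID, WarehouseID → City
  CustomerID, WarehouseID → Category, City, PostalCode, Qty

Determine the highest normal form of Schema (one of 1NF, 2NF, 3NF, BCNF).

BCNF

Candidate keys: {Category}, {City, CustomerID}, {CustomerID, WarehouseID}. Prime attributes: {Category, City, CustomerID, WarehouseID}.
Each dependency's left side is a superkey — BCNF holds.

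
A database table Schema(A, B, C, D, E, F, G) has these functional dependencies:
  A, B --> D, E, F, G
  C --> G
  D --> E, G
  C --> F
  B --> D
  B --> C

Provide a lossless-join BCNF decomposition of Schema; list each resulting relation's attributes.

Candidate key of the original relation: {A, B}.
{A, B, C, D, E, F, G}: {C} determines {C, F, G} here but is not a superkey — split on C --> F, G, giving {C, F, G} and {A, B, C, D, E}.
{C, F, G} has no BCNF violation.
{A, B, C, D, E}: {D} determines {D, E} here but is not a superkey — split on D --> E, giving {D, E} and {A, B, C, D}.
{D, E} has no BCNF violation.
{A, B, C, D}: {B} determines {B, C, D} here but is not a superkey — split on B --> C, D, giving {B, C, D} and {A, B}.
{B, C, D} has no BCNF violation.
{A, B} has no BCNF violation.

{A, B}; {B, C, D}; {C, F, G}; {D, E}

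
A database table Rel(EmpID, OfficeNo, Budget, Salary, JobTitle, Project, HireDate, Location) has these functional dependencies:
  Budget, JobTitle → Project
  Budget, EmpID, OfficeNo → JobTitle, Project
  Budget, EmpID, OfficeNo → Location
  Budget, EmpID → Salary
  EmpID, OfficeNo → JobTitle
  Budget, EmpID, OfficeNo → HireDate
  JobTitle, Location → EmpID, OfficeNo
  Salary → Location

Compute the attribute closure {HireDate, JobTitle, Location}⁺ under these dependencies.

Start with {HireDate, JobTitle, Location}.
JobTitle, Location → EmpID, OfficeNo applies; add {EmpID, OfficeNo} → now {EmpID, HireDate, JobTitle, Location, OfficeNo}.
No further FD applies.

{EmpID, HireDate, JobTitle, Location, OfficeNo}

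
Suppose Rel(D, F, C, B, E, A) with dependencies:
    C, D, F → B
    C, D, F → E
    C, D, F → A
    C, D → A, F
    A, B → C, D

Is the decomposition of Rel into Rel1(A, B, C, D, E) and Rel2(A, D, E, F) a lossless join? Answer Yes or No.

No

The shared attributes are {A, D, E} and {A, D, E}⁺ = {A, D, E}.
Neither Rel1 nor Rel2 is contained in that closure, so the decomposition is lossy.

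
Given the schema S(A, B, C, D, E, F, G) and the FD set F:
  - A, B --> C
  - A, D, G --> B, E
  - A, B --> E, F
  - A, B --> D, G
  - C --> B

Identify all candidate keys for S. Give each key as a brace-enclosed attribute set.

{A, B}, {A, C}, {A, D, G}

Attributes never on any right-hand side: {A} — every candidate key must contain it.
{A, B}⁺ = {A, B, C, D, E, F, G} — all of the relation — so {A, B} is a candidate key.
{A, C}⁺ = {A, B, C, D, E, F, G} — all of the relation — so {A, C} is a candidate key.
{A, D, G}⁺ = {A, B, C, D, E, F, G} — all of the relation — so {A, D, G} is a candidate key.
These are minimal and exhaustive — every other superkey contains one of them.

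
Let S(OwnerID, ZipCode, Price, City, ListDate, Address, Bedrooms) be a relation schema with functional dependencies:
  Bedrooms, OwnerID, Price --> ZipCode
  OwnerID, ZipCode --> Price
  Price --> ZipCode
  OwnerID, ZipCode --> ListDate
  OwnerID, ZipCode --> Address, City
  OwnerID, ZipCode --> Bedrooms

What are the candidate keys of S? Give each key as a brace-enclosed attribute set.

Attributes never on any right-hand side: {OwnerID} — every candidate key must contain it.
Closure of {OwnerID, Price} is {Address, Bedrooms, City, ListDate, OwnerID, Price, ZipCode}, the whole schema; {OwnerID, Price} is a candidate key.
Closure of {OwnerID, ZipCode} is {Address, Bedrooms, City, ListDate, OwnerID, Price, ZipCode}, the whole schema; {OwnerID, ZipCode} is a candidate key.
These are minimal and exhaustive — every other superkey contains one of them.

{OwnerID, Price}, {OwnerID, ZipCode}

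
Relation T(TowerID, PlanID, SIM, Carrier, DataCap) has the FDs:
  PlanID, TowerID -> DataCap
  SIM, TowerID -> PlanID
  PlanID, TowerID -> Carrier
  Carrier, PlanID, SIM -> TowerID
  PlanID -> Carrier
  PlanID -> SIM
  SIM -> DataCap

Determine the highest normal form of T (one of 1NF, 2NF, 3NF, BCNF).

Candidate keys: {PlanID}, {SIM, TowerID}. Prime attributes: {PlanID, SIM, TowerID}.
SIM -> DataCap: {SIM}⁺ = {DataCap, SIM}, which is not all of the attributes, so the left side is not a superkey — BCNF is violated.
SIM -> DataCap determines the non-prime attribute {DataCap} from a non-superkey — 3NF is violated.
Since {SIM} ⊂ {SIM, TowerID} and {SIM}⁺ ⊇ {DataCap} with {DataCap} non-prime, there is a partial dependency; 2NF fails.

1NF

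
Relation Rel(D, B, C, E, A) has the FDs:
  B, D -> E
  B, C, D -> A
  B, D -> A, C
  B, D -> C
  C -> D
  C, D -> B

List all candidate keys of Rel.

{C}⁺ = {A, B, C, D, E} — all of the relation — so {C} is a candidate key.
{B, D}⁺ = {A, B, C, D, E} — all of the relation — so {B, D} is a candidate key.
Any other superkey properly contains one of these, so there are no further candidate keys.

{B, D}, {C}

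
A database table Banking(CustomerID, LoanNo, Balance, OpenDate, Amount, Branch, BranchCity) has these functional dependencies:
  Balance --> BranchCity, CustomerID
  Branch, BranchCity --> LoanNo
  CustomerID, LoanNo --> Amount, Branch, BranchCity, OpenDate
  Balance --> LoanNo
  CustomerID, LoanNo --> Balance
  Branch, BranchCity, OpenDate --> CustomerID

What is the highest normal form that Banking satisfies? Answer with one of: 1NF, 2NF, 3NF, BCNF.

3NF

Candidate keys: {Balance}, {Branch, BranchCity, CustomerID}, {Branch, BranchCity, OpenDate}, {CustomerID, LoanNo}. Prime attributes: {Balance, Branch, BranchCity, CustomerID, LoanNo, OpenDate}.
Branch, BranchCity --> LoanNo: {Branch, BranchCity}⁺ = {Branch, BranchCity, LoanNo}, which is not all of the attributes, so the left side is not a superkey — BCNF is violated.
But every attribute on its right side ({LoanNo}) is prime, and the same holds for every other non-superkey FD, so 3NF still holds.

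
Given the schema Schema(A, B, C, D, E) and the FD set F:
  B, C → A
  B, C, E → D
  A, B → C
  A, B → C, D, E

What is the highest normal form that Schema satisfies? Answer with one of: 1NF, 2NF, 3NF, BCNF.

BCNF

Candidate keys: {A, B}, {B, C}. Prime attributes: {A, B, C}.
Each dependency's left side is a superkey — BCNF holds.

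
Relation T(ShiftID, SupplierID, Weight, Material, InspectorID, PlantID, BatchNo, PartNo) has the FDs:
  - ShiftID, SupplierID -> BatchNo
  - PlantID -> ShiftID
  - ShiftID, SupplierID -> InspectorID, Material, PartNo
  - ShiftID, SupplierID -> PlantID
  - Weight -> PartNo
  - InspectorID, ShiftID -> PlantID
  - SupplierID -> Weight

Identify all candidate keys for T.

{PlantID, SupplierID}, {ShiftID, SupplierID}

Attributes never on any right-hand side: {SupplierID} — every candidate key must contain it.
{PlantID, SupplierID}⁺ = {BatchNo, InspectorID, Material, PartNo, PlantID, ShiftID, SupplierID, Weight} — all of the relation — so {PlantID, SupplierID} is a candidate key.
{ShiftID, SupplierID}⁺ = {BatchNo, InspectorID, Material, PartNo, PlantID, ShiftID, SupplierID, Weight} — all of the relation — so {ShiftID, SupplierID} is a candidate key.
Any other superkey properly contains one of these, so there are no further candidate keys.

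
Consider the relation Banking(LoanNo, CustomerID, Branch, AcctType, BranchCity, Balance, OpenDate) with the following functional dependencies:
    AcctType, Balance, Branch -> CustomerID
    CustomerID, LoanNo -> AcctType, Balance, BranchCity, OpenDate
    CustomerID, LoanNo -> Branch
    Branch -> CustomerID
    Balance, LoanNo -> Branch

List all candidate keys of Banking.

{Balance, LoanNo}, {Branch, LoanNo}, {CustomerID, LoanNo}

{LoanNo} never appears on the right of any FD, so every key must include it.
{Balance, LoanNo}⁺ = {AcctType, Balance, Branch, BranchCity, CustomerID, LoanNo, OpenDate} — all of the relation — so {Balance, LoanNo} is a candidate key.
{Branch, LoanNo}⁺ = {AcctType, Balance, Branch, BranchCity, CustomerID, LoanNo, OpenDate} — all of the relation — so {Branch, LoanNo} is a candidate key.
{CustomerID, LoanNo}⁺ = {AcctType, Balance, Branch, BranchCity, CustomerID, LoanNo, OpenDate} — all of the relation — so {CustomerID, LoanNo} is a candidate key.
No proper subset of any of these is a key, and no other minimal superkey exists.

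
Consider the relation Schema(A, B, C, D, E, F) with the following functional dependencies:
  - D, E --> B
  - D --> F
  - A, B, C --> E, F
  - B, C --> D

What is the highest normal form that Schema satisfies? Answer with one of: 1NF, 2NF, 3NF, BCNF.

1NF

Candidate keys: {A, B, C}, {A, C, D, E}. Prime attributes: {A, B, C, D, E}.
D, E --> B breaks BCNF: {D, E}⁺ = {B, D, E, F}, so {D, E} is not a superkey.
Because {F} is non-prime and the left side of D --> F is not a superkey, the relation is not in 3NF.
Since {B, C} ⊂ {A, B, C} and {B, C}⁺ ⊇ {F} with {F} non-prime, there is a partial dependency; 2NF fails.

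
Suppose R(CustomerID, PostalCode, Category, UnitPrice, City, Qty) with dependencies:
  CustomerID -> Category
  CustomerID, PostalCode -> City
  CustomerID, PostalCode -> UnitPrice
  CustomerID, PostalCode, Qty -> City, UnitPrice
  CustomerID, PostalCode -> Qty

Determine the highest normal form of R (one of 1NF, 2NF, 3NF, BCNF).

Candidate key: {CustomerID, PostalCode}. Prime attributes: {CustomerID, PostalCode}.
CustomerID -> Category breaks BCNF: {CustomerID}⁺ = {Category, CustomerID}, so {CustomerID} is not a superkey.
Because {Category} is non-prime and the left side of CustomerID -> Category is not a superkey, the relation is not in 3NF.
{CustomerID} is a proper subset of the key {CustomerID, PostalCode}, and {CustomerID}⁺ contains the non-prime attribute {Category} — a partial dependency, so 2NF is violated.

1NF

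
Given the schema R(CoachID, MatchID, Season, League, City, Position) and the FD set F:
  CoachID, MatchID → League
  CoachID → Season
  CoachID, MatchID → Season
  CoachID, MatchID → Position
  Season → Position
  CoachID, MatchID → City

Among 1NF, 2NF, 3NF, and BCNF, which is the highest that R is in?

1NF

Candidate key: {CoachID, MatchID}. Prime attributes: {CoachID, MatchID}.
CoachID → Season: {CoachID}⁺ = {CoachID, Position, Season}, which is not all of the attributes, so the left side is not a superkey — BCNF is violated.
CoachID → Season has non-prime {Season} on the right and a non-superkey on the left, so 3NF fails.
Since {CoachID} ⊂ {CoachID, MatchID} and {CoachID}⁺ ⊇ {Position, Season} with {Position, Season} non-prime, there is a partial dependency; 2NF fails.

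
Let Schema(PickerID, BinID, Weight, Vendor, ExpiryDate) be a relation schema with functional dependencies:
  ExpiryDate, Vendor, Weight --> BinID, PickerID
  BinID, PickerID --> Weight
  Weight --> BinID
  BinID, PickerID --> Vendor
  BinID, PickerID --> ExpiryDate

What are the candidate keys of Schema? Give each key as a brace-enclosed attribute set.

{BinID, PickerID}⁺ = {BinID, ExpiryDate, PickerID, Vendor, Weight} — all of the relation — so {BinID, PickerID} is a candidate key.
{PickerID, Weight}⁺ = {BinID, ExpiryDate, PickerID, Vendor, Weight} — all of the relation — so {PickerID, Weight} is a candidate key.
{ExpiryDate, Vendor, Weight}⁺ = {BinID, ExpiryDate, PickerID, Vendor, Weight} — all of the relation — so {ExpiryDate, Vendor, Weight} is a candidate key.
No proper subset of any of these is a key, and no other minimal superkey exists.

{BinID, PickerID}, {ExpiryDate, Vendor, Weight}, {PickerID, Weight}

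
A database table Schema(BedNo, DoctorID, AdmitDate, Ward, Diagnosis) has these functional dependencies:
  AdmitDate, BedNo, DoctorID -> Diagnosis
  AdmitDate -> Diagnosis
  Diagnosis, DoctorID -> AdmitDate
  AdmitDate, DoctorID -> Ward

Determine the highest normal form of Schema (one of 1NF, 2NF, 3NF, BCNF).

Candidate keys: {AdmitDate, BedNo, DoctorID}, {BedNo, Diagnosis, DoctorID}. Prime attributes: {AdmitDate, BedNo, Diagnosis, DoctorID}.
AdmitDate -> Diagnosis breaks BCNF: {AdmitDate}⁺ = {AdmitDate, Diagnosis}, so {AdmitDate} is not a superkey.
Because {Ward} is non-prime and the left side of AdmitDate, DoctorID -> Ward is not a superkey, the relation is not in 3NF.
{AdmitDate, DoctorID} is a proper subset of the key {AdmitDate, BedNo, DoctorID}, and {AdmitDate, DoctorID}⁺ contains the non-prime attribute {Ward} — a partial dependency, so 2NF is violated.

1NF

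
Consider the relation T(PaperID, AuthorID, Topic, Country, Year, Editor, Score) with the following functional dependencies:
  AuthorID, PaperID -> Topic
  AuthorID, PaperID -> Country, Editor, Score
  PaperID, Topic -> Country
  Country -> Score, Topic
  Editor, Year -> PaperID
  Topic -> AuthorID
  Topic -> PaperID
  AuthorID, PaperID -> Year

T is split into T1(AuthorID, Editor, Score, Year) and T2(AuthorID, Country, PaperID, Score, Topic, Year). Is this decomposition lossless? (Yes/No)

No

The shared attributes are {AuthorID, Score, Year} and {AuthorID, Score, Year}⁺ = {AuthorID, Score, Year}.
The closure covers neither T1 nor T2 entirely; the join is not lossless.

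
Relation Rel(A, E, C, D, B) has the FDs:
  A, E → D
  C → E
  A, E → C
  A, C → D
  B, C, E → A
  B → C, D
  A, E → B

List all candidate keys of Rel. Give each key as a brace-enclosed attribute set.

{A, C}, {A, E}, {B}

{B}⁺ = {A, B, C, D, E} — all of the relation — so {B} is a candidate key.
{A, C}⁺ = {A, B, C, D, E} — all of the relation — so {A, C} is a candidate key.
{A, E}⁺ = {A, B, C, D, E} — all of the relation — so {A, E} is a candidate key.
Any other superkey properly contains one of these, so there are no further candidate keys.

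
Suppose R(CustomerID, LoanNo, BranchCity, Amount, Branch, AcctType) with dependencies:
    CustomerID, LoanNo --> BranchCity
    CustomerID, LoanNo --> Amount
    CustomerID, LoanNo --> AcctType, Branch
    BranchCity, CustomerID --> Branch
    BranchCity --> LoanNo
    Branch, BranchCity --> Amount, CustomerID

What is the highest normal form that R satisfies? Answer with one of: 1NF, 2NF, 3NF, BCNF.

3NF

Candidate keys: {Branch, BranchCity}, {BranchCity, CustomerID}, {CustomerID, LoanNo}. Prime attributes: {Branch, BranchCity, CustomerID, LoanNo}.
BranchCity --> LoanNo breaks BCNF: {BranchCity}⁺ = {BranchCity, LoanNo}, so {BranchCity} is not a superkey.
But every attribute on its right side ({LoanNo}) is prime, and the same holds for every other non-superkey FD, so 3NF still holds.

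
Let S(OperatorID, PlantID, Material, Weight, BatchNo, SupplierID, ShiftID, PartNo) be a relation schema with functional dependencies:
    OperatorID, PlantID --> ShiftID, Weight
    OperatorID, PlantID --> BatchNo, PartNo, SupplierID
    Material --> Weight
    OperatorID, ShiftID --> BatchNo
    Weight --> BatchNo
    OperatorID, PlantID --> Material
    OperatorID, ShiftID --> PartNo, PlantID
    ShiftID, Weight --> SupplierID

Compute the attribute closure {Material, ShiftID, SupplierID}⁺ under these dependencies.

{BatchNo, Material, ShiftID, SupplierID, Weight}

Start with {Material, ShiftID, SupplierID}.
Material --> Weight applies; add {Weight} → now {Material, ShiftID, SupplierID, Weight}.
Weight --> BatchNo applies; add {BatchNo} → now {BatchNo, Material, ShiftID, SupplierID, Weight}.
No further FD applies.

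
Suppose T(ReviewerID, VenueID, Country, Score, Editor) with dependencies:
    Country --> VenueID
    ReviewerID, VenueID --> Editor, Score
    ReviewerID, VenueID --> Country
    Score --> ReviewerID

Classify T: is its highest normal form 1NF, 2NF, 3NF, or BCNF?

Candidate keys: {Country, ReviewerID}, {Country, Score}, {ReviewerID, VenueID}, {Score, VenueID}. Prime attributes: {Country, ReviewerID, Score, VenueID}.
Country --> VenueID: {Country}⁺ = {Country, VenueID}, which is not all of the attributes, so the left side is not a superkey — BCNF is violated.
Its right-hand attributes {VenueID} are all prime, as are those of every other non-superkey FD — the relation is in 3NF.

3NF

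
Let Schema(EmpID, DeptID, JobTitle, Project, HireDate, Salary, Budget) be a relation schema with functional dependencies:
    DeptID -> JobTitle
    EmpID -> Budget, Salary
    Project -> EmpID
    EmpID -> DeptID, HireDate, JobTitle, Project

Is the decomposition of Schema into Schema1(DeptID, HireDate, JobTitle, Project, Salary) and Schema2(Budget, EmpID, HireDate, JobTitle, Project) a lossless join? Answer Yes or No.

Yes

Schema1 ∩ Schema2 = {HireDate, JobTitle, Project}; its closure under F is {Budget, DeptID, EmpID, HireDate, JobTitle, Project, Salary}.
This includes all of Schema1, so the common attributes are a superkey of Schema1 — the join is lossless.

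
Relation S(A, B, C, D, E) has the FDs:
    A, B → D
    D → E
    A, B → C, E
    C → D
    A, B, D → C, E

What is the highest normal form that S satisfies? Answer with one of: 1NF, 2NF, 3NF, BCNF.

2NF

Candidate key: {A, B}. Prime attributes: {A, B}.
D → E breaks BCNF: {D}⁺ = {D, E}, so {D} is not a superkey.
D → E determines the non-prime attribute {E} from a non-superkey — 3NF is violated.
No non-prime attribute depends on a proper subset of any candidate key, so 2NF holds.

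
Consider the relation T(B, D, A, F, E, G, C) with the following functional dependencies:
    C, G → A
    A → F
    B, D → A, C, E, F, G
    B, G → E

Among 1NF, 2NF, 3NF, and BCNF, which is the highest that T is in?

Candidate key: {B, D}. Prime attributes: {B, D}.
C, G → A: {C, G}⁺ = {A, C, F, G}, which is not all of the attributes, so the left side is not a superkey — BCNF is violated.
C, G → A determines the non-prime attribute {A} from a non-superkey — 3NF is violated.
No proper subset of a key has a non-prime attribute in its closure, so there is no partial dependency; 2NF holds.

2NF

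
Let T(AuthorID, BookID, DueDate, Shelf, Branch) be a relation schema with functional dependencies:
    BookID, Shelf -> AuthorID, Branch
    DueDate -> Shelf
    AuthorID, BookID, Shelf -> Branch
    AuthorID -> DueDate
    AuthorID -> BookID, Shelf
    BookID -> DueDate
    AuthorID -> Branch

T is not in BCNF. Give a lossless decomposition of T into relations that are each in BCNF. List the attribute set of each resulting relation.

{AuthorID, BookID, Branch, DueDate}; {DueDate, Shelf}

Candidate keys of the original relation: {AuthorID}, {BookID}.
Within {AuthorID, BookID, Branch, DueDate, Shelf}: {DueDate}⁺ ∩ {AuthorID, BookID, Branch, DueDate, Shelf} = {DueDate, Shelf}, not the whole set, so DueDate -> Shelf violates BCNF; decompose into {DueDate, Shelf} and {AuthorID, BookID, Branch, DueDate}.
{DueDate, Shelf} has no BCNF violation.
{AuthorID, BookID, Branch, DueDate} has no BCNF violation.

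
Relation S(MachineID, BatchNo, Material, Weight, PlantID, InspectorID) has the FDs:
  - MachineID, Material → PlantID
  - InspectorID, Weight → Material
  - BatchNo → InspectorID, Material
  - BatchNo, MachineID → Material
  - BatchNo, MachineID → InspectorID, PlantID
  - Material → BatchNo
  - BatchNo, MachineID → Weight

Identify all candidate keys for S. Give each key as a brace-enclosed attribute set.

No FD produces {MachineID}, so it must be in every candidate key.
{BatchNo, MachineID}⁺ = {BatchNo, InspectorID, MachineID, Material, PlantID, Weight} — all of the relation — so {BatchNo, MachineID} is a candidate key.
{MachineID, Material}⁺ = {BatchNo, InspectorID, MachineID, Material, PlantID, Weight} — all of the relation — so {MachineID, Material} is a candidate key.
{InspectorID, MachineID, Weight}⁺ = {BatchNo, InspectorID, MachineID, Material, PlantID, Weight} — all of the relation — so {InspectorID, MachineID, Weight} is a candidate key.
Any other superkey properly contains one of these, so there are no further candidate keys.

{BatchNo, MachineID}, {InspectorID, MachineID, Weight}, {MachineID, Material}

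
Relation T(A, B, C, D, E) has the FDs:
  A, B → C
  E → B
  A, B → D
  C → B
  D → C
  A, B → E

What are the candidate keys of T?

{A, B}, {A, C}, {A, D}, {A, E}

{A} never appears on the right of any FD, so every key must include it.
Closure of {A, B} is {A, B, C, D, E}, the whole schema; {A, B} is a candidate key.
Closure of {A, C} is {A, B, C, D, E}, the whole schema; {A, C} is a candidate key.
Closure of {A, D} is {A, B, C, D, E}, the whole schema; {A, D} is a candidate key.
Closure of {A, E} is {A, B, C, D, E}, the whole schema; {A, E} is a candidate key.
No proper subset of any of these is a key, and no other minimal superkey exists.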